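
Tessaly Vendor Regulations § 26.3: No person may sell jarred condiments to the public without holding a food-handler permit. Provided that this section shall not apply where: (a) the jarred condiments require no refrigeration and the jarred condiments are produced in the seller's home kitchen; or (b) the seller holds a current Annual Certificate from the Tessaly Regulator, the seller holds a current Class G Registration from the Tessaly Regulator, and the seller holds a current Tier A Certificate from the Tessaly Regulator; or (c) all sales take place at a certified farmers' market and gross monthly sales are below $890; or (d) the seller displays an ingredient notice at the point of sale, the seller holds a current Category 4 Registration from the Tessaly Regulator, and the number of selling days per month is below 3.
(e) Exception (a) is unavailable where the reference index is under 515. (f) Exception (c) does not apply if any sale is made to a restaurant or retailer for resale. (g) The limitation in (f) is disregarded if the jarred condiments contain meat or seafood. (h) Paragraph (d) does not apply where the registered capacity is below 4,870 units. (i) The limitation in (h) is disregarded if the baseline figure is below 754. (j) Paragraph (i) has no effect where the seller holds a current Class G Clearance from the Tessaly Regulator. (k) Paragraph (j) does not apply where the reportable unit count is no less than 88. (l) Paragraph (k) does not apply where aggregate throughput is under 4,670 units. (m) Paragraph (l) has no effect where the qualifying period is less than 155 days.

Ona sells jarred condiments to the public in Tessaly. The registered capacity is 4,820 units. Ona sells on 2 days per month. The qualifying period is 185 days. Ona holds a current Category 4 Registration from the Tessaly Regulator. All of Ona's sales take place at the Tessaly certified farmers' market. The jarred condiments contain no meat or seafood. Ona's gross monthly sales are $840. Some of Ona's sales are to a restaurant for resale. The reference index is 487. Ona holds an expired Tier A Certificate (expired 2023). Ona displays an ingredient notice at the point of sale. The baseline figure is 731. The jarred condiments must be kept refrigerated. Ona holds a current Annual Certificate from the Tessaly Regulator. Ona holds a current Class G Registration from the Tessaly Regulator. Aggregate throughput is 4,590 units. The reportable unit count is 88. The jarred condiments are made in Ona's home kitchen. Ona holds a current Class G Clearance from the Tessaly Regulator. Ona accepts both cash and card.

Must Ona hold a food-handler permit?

Exception (a) requires that the jarred condiments require no refrigeration; but the jarred condiments require refrigeration, so (a) is unavailable.
Exception (b) fails — there is no Tier A Certificate in force.
Exception (c): all sales are at a certified farmers' market; gross monthly sales are $840, below the $890 limit — every condition holds. But: (f) operates against (c): some sales are to a restaurant for resale. (g), which would lift (f), does not operate here — the jarred condiments contain no meat or seafood. (c) is therefore removed.
Exception (d) is satisfied on its face — an ingredient notice is displayed; a current Category 4 Registration is held; the number of selling days per month is 2, below the 3 limit. But applying paragraphs (h)–(m): (h) operates against (d): the registered capacity is 4,820 units, below the 4,870 units limit. (i) would limit (h) — the baseline figure is 731, below the 754 limit — but (j) sets (i) aside: (j) operates against (i): a current Class G Clearance is held. (k) is engaged (the reportable unit count is 88, meeting the 88 threshold), but yields to (l): (l) is triggered — aggregate throughput is 4,590 units, under the 4,670 units limit. (m), which would lift (l), is not engaged — the qualifying period is 185 days, not less than 155 days. (d) is therefore removed.
Every exception is unavailable, so the rule governs.

Yes — Ona must hold a food-handler permit.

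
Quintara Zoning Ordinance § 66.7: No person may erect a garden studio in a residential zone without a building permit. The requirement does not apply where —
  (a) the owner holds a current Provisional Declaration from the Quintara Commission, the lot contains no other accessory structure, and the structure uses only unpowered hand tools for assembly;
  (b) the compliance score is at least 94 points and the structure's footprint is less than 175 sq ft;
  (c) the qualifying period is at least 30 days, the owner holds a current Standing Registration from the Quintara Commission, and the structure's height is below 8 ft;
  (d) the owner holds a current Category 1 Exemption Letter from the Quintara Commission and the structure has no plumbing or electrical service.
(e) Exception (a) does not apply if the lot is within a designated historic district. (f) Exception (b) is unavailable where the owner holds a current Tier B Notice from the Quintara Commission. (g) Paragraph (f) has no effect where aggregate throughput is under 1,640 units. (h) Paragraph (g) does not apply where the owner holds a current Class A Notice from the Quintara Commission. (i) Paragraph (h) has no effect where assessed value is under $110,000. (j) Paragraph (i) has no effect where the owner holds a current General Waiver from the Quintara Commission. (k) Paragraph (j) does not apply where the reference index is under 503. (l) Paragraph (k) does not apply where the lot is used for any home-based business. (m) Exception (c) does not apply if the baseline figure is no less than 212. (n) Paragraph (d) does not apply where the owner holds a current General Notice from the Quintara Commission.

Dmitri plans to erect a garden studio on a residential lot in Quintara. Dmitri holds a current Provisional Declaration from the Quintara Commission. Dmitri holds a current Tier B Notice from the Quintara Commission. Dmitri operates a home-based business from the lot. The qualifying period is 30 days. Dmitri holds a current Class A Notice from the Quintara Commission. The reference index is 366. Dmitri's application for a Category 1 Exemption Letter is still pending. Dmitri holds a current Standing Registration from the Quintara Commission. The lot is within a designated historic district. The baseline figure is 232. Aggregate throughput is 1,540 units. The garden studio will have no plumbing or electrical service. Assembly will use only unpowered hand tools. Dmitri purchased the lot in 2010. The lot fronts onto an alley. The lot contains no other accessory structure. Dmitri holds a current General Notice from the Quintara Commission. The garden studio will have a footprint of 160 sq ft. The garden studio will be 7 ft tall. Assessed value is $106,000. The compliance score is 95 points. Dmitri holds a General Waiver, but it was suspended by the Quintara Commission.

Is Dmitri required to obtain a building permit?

Exception (a): a current Provisional Declaration is held; the lot has no other accessory structure; assembly uses only hand tools — every condition holds. Turning to paragraph (e): (e) applies — the lot is in a historic district. So (a) is unavailable.
All of (b)'s requirements are met (the compliance score is 95 points, meeting the 94 points threshold; the structure's footprint is 160 sq ft, less than the 175 sq ft limit). Considering the limiting provisions: (f) operates (a current Tier B Notice is held), but is overridden by (g): (g) operates against (f): aggregate throughput is 1,540 units, under the 1,640 units limit. (h) would limit (g) — a current Class A Notice is held — but (i) sets (h) aside: (i) operates against (h): assessed value is $106,000, under the $110,000 limit. (j), which would lift (i), is not triggered — there is no General Waiver in force. Exception (b) stands.
Exception (c) is satisfied on its face — the qualifying period is 30 days, meeting the 30 days threshold; a current Standing Registration is held; the structure's height is 7 ft, below the 8 ft limit. However, paragraph (m) must be considered: (m) operates against (c): the baseline figure is 232, meeting the 212 threshold. So (c) is unavailable.
Exception (d) fails — there is no Category 1 Exemption Letter in force.

No — exception (b) applies; Dmitri does not need a building permit.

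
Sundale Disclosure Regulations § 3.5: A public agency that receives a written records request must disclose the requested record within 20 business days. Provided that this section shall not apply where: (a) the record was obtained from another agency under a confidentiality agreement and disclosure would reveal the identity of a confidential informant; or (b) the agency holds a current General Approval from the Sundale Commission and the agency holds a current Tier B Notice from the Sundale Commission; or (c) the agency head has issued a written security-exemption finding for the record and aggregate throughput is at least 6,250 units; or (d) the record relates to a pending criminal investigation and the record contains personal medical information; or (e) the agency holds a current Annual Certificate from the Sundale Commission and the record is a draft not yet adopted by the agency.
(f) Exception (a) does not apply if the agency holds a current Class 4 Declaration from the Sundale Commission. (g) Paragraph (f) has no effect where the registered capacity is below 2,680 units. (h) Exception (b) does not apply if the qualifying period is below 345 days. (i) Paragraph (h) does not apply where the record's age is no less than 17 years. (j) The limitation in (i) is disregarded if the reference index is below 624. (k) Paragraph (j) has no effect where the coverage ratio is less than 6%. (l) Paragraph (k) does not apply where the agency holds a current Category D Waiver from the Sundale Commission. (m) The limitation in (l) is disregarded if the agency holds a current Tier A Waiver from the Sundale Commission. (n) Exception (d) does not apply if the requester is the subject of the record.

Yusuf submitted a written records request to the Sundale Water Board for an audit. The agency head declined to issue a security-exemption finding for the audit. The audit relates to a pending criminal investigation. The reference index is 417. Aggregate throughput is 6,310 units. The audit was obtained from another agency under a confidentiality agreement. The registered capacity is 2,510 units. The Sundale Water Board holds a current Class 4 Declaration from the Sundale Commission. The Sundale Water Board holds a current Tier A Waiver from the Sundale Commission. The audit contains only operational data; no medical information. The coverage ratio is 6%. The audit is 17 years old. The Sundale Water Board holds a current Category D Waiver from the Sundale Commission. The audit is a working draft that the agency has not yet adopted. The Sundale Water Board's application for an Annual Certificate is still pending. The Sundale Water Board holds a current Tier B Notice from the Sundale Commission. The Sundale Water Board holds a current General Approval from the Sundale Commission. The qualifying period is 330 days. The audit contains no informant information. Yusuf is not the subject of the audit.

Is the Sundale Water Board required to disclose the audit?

Exception (a) does not apply: the audit contains no informant information.
All of (b)'s requirements are met (a current General Approval is held; a current Tier B Notice is held). However, paragraphs (h)–(m) must be considered: (h) operates — the qualifying period is 330 days, below the 345 days limit. (i) would limit (h) — the record's age is 17 years, meeting the 17 years threshold — but (j) sets (i) aside: (j) operates against (i): the reference index is 417, below the 624 limit. (k) is not engaged (the coverage ratio is 6%, not less than 6%), so (j) stands. So (b) is unavailable.
Exception (c) requires that the agency head has issued a written security-exemption finding for the record; but the agency head declined to issue a security-exemption finding, so (c) is unavailable.
Exception (d) requires that the record contains personal medical information; but the audit contains only operational data, so (d) is unavailable.
Exception (e) does not apply: the Annual Certificate is not current.
No exception applies. The general rule governs.

Yes — the Sundale Water Board must disclose the audit.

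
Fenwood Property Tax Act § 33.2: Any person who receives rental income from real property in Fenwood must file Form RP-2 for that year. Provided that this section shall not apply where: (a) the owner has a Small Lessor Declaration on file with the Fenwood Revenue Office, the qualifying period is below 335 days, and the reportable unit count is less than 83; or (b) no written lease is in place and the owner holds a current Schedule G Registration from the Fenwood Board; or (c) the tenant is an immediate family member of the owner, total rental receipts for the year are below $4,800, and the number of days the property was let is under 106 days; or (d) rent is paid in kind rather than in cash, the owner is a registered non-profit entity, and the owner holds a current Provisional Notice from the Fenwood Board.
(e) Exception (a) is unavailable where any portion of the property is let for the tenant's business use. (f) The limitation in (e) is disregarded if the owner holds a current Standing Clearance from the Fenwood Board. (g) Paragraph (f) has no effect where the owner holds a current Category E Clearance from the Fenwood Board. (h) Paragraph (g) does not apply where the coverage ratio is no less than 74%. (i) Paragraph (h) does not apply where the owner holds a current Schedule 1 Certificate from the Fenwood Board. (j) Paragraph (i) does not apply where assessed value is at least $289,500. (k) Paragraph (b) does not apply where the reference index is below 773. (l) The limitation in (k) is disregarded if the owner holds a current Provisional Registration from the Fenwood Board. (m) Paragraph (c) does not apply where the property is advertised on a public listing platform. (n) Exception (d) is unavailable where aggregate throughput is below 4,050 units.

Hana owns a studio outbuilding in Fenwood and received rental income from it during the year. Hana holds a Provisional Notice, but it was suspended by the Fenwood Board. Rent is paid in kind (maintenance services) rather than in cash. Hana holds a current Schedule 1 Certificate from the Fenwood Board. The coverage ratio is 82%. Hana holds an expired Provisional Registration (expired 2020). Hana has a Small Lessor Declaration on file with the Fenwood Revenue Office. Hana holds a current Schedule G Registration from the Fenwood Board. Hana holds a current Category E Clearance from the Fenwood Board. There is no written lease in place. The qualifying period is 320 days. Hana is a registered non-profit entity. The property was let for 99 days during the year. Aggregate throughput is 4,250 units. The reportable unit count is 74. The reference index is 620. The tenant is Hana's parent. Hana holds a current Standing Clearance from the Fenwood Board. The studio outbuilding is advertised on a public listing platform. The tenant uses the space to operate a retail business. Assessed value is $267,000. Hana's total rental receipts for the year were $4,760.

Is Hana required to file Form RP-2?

Yes — Hana must file Form RP-2.

Exception (a): a Small Lessor Declaration is on file; the qualifying period is 320 days, below the 335 days limit; the reportable unit count is 74, less than the 83 limit — every condition holds. But: (e) operates against (a): the space is let for business use. (f) would limit (e) — a current Standing Clearance is held — but (g) sets (f) aside: (g) operates against (f): a current Category E Clearance is held. (h) operates (the coverage ratio is 82%, meeting the 74% threshold), but is displaced by (i): (i) operates against (h): a current Schedule 1 Certificate is held. (j) is not triggered (assessed value is $267,000, short of $289,500), so (i) stands. Exception (a) does not apply.
Exception (b)'s conditions are all satisfied: there is no written lease; a current Schedule G Registration is held. However, paragraphs (k)–(l) must be considered: (k) operates against (b): the reference index is 620, below the 773 limit. (l), which would lift (k), is not triggered — no current Provisional Registration is held. So (b) is unavailable.
Exception (c): the tenant is an immediate family member; total rental receipts for the year are $4,760, below the $4,800 limit; the number of days the property was let is 99 days, under the 106 days limit — every condition holds. Turning to paragraph (m): (m) operates against (c): the property is publicly advertised. (c) is therefore removed.
Exception (d) requires that the owner holds a current Provisional Notice from the Fenwood Board; but no current Provisional Notice is held, so (d) is unavailable.
No exception is made out. Hana falls within the general rule.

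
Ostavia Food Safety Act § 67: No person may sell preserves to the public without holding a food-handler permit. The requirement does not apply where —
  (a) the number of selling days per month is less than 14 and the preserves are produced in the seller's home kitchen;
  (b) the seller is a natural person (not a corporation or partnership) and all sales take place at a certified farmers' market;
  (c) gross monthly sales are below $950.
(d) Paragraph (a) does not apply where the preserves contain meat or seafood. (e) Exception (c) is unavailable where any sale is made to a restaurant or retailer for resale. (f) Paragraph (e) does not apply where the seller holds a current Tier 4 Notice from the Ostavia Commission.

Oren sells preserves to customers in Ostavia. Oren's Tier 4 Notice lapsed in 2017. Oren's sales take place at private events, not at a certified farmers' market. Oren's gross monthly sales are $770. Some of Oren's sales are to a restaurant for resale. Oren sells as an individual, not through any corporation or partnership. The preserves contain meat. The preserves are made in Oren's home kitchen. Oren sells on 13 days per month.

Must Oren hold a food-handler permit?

Exception (a): the number of selling days per month is 13, less than the 14 limit; the preserves are home-kitchen produced — every condition holds. But applying paragraph (d): (d) operates against (a): the preserves contain meat. Exception (a) does not apply.
Exception (b) fails — sales are at private events, not a certified farmers' market.
All of (c)'s requirements are met (gross monthly sales are $770, below the $950 limit). Turning to paragraphs (e)–(f): (e) operates — some sales are to a restaurant for resale. (f) does not operate here (no current Tier 4 Notice is held), so (e) stands. So (c) is unavailable.
No exception displaces § 67.

Yes — Oren must hold a food-handler permit.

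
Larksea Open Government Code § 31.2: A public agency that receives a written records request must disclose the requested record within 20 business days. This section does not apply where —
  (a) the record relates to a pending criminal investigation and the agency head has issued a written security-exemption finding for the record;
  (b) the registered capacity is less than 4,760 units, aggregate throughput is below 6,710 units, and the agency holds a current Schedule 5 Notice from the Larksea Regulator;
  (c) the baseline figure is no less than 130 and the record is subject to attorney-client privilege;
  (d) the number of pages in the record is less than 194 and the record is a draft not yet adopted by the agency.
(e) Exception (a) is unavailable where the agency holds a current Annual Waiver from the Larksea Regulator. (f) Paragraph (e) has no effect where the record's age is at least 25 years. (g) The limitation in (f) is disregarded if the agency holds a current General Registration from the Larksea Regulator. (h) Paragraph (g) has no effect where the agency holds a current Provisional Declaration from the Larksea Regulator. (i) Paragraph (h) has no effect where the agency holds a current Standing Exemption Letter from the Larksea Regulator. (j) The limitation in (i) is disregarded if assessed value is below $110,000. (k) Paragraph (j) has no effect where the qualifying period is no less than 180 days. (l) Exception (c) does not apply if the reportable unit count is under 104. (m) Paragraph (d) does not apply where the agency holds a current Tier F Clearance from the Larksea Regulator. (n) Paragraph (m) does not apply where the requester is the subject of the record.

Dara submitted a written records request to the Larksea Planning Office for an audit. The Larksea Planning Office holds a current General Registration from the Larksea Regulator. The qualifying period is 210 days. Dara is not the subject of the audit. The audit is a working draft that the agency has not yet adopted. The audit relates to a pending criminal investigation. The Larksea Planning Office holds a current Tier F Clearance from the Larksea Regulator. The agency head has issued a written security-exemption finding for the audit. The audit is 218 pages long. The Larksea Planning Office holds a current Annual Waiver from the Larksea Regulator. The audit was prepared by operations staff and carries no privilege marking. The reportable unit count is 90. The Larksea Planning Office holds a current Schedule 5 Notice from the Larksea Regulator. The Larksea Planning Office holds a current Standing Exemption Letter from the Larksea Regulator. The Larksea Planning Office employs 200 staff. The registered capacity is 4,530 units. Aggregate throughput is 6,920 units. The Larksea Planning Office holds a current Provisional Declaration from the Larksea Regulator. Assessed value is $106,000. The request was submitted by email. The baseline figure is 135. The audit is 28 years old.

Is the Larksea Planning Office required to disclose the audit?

Exception (a)'s conditions are all satisfied: the audit relates to a pending investigation; a written security-exemption finding has been issued. Turning to paragraphs (e)–(k): (e) operates against (a): a current Annual Waiver is held. (f) would limit (e) — the record's age is 28 years, meeting the 25 years threshold — but (g) sets (f) aside: (g) applies — a current General Registration is held. (h) is engaged (a current Provisional Declaration is held), but is itself disapplied by (i): (i) operates against (h): a current Standing Exemption Letter is held. (j) would limit (i) — assessed value is $106,000, below the $110,000 limit — but (k) sets (j) aside: (k) applies — the qualifying period is 210 days, meeting the 180 days threshold. Exception (a) does not apply.
Exception (b) fails — aggregate throughput is 6,920 units, not below 6,710 units.
Exception (c) does not apply: the audit carries no privilege marking.
Exception (d) requires that the number of pages in the record is less than 194; but the number of pages in the record is 218, not less than 194, so (d) is unavailable.
No exception applies. The general rule governs.

Yes — the Larksea Planning Office must disclose the audit.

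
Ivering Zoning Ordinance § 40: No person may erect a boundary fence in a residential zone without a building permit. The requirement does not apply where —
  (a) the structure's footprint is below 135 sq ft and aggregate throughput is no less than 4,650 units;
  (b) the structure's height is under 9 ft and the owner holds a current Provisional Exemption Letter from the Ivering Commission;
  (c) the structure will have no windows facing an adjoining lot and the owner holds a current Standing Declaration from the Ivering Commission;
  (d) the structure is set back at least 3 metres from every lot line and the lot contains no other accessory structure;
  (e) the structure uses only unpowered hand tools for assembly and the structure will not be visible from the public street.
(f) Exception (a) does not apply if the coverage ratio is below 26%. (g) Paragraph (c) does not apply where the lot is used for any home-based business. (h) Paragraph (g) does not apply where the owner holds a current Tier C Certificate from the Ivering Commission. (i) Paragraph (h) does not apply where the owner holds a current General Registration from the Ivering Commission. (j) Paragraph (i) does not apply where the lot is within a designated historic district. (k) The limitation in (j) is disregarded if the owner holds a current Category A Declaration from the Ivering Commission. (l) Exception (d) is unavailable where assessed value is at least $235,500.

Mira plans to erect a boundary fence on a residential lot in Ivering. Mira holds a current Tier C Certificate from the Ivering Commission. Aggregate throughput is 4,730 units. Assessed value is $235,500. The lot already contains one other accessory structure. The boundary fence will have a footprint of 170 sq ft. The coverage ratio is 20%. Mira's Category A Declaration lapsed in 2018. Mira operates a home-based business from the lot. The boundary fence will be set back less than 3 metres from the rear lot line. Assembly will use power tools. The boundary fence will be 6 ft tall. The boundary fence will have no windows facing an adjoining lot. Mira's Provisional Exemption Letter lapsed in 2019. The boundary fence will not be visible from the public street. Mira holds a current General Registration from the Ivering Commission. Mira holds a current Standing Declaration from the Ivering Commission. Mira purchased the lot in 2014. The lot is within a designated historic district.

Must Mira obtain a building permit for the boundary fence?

Exception (a) requires that the structure's footprint is below 135 sq ft; but the structure's footprint is 170 sq ft, not below 135 sq ft, so (a) is unavailable.
Exception (b) does not apply: there is no Provisional Exemption Letter in force.
All of (c)'s requirements are met (no windows face an adjoining lot; a current Standing Declaration is held). Considering the limiting provisions: (g) would limit (c) — a home-based business operates on the lot — but (h) sets (g) aside: (h) is triggered — a current Tier C Certificate is held. (i) applies (a current General Registration is held), but is itself disapplied by (j): (j) is engaged — the lot is in a historic district. (k) is inapplicable (there is no Category A Declaration in force), so (j) stands. So (c) applies.
Exception (d) does not apply: the rear setback is under 3 m.
Exception (e) does not apply: assembly uses power tools.

No — exception (c) applies; Mira does not need a building permit.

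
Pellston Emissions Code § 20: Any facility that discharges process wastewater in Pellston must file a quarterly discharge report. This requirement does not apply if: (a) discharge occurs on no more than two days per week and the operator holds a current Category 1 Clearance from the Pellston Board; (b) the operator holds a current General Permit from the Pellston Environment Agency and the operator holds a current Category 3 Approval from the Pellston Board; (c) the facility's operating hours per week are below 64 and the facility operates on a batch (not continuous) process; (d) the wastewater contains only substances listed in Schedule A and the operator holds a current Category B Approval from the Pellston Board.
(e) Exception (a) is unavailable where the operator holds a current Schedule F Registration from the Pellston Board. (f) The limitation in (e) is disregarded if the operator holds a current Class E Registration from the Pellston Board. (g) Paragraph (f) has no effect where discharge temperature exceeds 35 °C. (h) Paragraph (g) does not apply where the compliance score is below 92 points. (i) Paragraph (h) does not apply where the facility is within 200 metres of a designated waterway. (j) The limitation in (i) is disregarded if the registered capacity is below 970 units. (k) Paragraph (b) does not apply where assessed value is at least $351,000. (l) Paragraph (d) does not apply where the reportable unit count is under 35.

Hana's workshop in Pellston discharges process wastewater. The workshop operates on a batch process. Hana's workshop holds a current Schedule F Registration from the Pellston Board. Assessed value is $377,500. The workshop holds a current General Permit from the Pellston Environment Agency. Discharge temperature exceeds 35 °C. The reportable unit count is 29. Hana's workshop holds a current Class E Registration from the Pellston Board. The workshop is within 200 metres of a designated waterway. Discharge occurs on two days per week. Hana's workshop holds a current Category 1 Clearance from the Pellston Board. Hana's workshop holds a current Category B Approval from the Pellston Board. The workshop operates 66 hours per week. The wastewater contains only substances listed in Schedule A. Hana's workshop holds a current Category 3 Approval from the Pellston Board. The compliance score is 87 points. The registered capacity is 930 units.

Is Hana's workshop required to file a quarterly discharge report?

No — exception (a) applies; Hana's workshop is not required to file a quarterly discharge report.

All of (a)'s requirements are met (discharge occurs on no more than two days per week; a current Category 1 Clearance is held). Under paragraphs (e)–(j): (e) would limit (a) — a current Schedule F Registration is held — but (f) sets (e) aside: (f) is triggered — a current Class E Registration is held. (g) is triggered (discharge temperature exceeds 35 °C), but yields to (h): (h) operates against (g): the compliance score is 87 points, below the 92 points limit. (i) operates (the workshop is within 200 m of a designated waterway), but is set aside by (j): (j) operates against (i): the registered capacity is 930 units, below the 970 units limit. (a) remains available.
Exception (b)'s conditions are all satisfied: a current General Permit is held; a current Category 3 Approval is held. However, paragraph (k) must be considered: (k) applies — assessed value is $377,500, meeting the $351,000 threshold. So (b) is unavailable.
Exception (c) does not apply: the facility's operating hours per week are 66, not below 64.
All of (d)'s requirements are met (the wastewater is Schedule-A-only; a current Category B Approval is held). However, paragraph (l) must be considered: (l) is engaged — the reportable unit count is 29, under the 35 limit. (d) is therefore removed.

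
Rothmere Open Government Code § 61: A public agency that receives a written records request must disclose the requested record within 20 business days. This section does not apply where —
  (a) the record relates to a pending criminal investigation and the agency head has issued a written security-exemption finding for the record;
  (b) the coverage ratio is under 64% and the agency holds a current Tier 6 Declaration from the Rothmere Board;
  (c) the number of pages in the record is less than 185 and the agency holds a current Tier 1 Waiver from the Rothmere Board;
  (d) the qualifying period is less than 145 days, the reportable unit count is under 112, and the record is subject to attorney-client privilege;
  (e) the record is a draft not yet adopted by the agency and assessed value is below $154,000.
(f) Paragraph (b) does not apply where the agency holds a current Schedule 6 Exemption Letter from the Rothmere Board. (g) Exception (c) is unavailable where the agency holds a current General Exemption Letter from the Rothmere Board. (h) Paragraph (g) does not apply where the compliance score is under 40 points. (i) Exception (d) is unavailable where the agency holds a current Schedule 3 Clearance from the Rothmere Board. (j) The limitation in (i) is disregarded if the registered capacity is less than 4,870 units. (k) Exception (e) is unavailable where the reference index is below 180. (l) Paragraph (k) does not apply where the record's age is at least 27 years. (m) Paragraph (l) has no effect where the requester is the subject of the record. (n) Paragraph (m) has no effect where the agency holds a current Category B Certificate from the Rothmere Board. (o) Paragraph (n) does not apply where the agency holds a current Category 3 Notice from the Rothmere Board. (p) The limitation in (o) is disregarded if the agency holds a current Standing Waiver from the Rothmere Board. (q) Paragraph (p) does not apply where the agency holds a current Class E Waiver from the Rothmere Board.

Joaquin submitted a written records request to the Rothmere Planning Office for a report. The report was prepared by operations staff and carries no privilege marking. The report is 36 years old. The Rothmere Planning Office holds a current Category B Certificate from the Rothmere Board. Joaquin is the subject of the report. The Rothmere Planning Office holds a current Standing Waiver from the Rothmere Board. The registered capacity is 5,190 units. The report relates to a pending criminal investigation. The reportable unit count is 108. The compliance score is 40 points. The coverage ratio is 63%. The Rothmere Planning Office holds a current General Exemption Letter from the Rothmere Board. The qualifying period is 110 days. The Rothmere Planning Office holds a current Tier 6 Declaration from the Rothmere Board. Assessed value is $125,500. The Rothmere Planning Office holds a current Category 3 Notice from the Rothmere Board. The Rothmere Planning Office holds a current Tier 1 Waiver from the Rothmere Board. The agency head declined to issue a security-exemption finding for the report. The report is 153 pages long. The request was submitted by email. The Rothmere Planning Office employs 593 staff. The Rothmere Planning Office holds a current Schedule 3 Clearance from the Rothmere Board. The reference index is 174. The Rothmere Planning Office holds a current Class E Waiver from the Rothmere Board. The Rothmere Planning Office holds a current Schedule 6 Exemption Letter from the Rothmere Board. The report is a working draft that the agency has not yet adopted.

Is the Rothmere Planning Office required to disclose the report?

Yes — the Rothmere Planning Office must disclose the report.

Exception (a) does not apply: the agency head declined to issue a security-exemption finding.
Exception (b)'s conditions are all satisfied: the coverage ratio is 63%, under the 64% limit; a current Tier 6 Declaration is held. Turning to paragraph (f): (f) applies — a current Schedule 6 Exemption Letter is held. (b) is therefore removed.
All of (c)'s requirements are met (the number of pages in the record is 153, less than the 185 limit; a current Tier 1 Waiver is held). However, paragraphs (g)–(h) must be considered: (g) operates against (c): a current General Exemption Letter is held. (h), which would lift (g), is not engaged — the compliance score is 40 points, not under 40 points. (c) is therefore removed.
Exception (d) requires that the record is subject to attorney-client privilege; but the report carries no privilege marking, so (d) is unavailable.
Exception (e) is satisfied on its face — the report is an unadopted draft; assessed value is $125,500, below the $154,000 limit. However, paragraphs (k)–(q) must be considered: (k) operates — the reference index is 174, below the 180 limit. (l) operates (the record's age is 36 years, meeting the 27 years threshold), but is overridden by (m): (m) operates against (l): Joaquin is the subject of the report. (n) would limit (m) — a current Category B Certificate is held — but (o) sets (n) aside: (o) is triggered — a current Category 3 Notice is held. (p) would limit (o) — a current Standing Waiver is held — but (q) sets (p) aside: (q) applies — a current Class E Waiver is held. Exception (e) does not apply.
None of the exceptions is available; § 61 applies in full.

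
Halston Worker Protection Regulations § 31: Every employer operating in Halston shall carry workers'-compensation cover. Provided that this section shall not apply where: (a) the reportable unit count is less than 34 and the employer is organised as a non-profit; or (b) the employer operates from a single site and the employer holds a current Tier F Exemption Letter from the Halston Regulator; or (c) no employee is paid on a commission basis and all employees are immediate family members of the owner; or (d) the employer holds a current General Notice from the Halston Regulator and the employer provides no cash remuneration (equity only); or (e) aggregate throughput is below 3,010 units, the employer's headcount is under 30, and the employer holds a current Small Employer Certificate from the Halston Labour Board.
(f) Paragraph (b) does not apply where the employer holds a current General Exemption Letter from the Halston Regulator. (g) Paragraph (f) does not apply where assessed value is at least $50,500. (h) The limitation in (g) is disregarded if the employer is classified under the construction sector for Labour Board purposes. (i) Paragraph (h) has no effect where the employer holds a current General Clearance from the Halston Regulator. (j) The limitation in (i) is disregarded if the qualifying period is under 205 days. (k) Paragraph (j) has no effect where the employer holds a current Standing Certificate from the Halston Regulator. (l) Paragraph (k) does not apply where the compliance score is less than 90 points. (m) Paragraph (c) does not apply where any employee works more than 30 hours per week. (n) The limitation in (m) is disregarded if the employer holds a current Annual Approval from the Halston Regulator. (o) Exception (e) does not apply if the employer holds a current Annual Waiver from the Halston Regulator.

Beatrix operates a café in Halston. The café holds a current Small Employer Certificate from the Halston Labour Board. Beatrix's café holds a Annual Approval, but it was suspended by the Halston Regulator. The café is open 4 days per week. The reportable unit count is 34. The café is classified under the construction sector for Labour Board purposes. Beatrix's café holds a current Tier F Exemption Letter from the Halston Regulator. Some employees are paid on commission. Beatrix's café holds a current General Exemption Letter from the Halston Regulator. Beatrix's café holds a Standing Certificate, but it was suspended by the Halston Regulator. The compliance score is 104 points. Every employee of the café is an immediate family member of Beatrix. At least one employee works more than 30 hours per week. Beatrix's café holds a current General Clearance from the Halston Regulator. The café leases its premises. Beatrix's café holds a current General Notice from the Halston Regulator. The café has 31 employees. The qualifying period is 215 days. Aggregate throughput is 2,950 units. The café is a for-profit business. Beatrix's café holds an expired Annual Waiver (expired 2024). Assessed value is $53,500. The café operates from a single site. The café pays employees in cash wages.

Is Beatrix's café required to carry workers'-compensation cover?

No — exception (b) applies; Beatrix's café is not required to carry workers'-compensation cover.

Exception (a) requires that the reportable unit count is less than 34; but the reportable unit count is 34, not less than 34, so (a) is unavailable.
Exception (b)'s conditions are all satisfied: the employer operates from a single site; a current Tier F Exemption Letter is held. Considering the limiting provisions: (f) would limit (b) — a current General Exemption Letter is held — but (g) sets (f) aside: (g) operates against (f): assessed value is $53,500, meeting the $50,500 threshold. (h) applies (the café is classified under the construction sector), but is overridden by (i): (i) is triggered — a current General Clearance is held. (j) does not operate here (the qualifying period is 215 days, not under 205 days), so (i) stands. Exception (b) stands.
Exception (c) fails — some employees are paid on commission.
Exception (d) requires that the employer provides no cash remuneration (equity only); but employees are paid cash wages, so (d) is unavailable.
Exception (e) does not apply: the employer's headcount is 31, not under 30.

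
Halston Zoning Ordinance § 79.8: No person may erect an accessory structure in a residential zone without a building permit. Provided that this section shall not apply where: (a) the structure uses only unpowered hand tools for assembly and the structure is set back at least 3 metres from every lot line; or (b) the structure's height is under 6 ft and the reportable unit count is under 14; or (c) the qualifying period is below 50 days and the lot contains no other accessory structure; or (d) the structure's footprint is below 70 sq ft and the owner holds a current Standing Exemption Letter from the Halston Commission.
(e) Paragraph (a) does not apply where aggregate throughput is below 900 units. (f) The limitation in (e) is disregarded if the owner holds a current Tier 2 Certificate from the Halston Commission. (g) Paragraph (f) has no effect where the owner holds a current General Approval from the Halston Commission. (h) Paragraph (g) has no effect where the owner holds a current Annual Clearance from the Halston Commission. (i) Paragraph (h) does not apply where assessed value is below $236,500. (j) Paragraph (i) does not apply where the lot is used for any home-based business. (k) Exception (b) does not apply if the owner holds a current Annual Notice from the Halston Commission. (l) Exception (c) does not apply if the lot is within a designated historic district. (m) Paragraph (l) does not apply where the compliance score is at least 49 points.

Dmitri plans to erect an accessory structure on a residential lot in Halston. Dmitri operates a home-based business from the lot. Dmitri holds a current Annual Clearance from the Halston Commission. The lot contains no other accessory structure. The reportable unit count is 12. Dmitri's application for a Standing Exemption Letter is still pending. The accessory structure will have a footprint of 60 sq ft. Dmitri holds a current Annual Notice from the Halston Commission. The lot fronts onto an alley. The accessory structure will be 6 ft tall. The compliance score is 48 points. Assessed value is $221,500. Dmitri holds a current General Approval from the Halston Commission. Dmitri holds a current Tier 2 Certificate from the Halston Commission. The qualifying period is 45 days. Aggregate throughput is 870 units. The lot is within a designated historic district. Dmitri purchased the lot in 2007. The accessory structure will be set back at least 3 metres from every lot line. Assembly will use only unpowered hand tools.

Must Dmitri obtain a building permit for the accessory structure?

Exception (a) is satisfied on its face — assembly uses only hand tools; the setback is at least 3 m on every side. As to paragraphs (e)–(j): (e) is triggered (aggregate throughput is 870 units, below the 900 units limit), but is overridden by (f): (f) operates against (e): a current Tier 2 Certificate is held. (g) operates (a current General Approval is held), but is displaced by (h): (h) operates — a current Annual Clearance is held. (i) would limit (h) — assessed value is $221,500, below the $236,500 limit — but (j) sets (i) aside: (j) operates against (i): a home-based business operates on the lot. Exception (a) stands.
Exception (b) does not apply: the structure's height is 6 ft, not under 6 ft.
All of (c)'s requirements are met (the qualifying period is 45 days, below the 50 days limit; the lot has no other accessory structure). However, paragraphs (l)–(m) must be considered: (l) is engaged — the lot is in a historic district. (m), which would lift (l), does not operate here — the compliance score is 48 points, short of 49 points. Exception (c) does not apply.
Exception (d) fails — no current Standing Exemption Letter is held.

No — exception (a) applies; Dmitri does not need a building permit.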